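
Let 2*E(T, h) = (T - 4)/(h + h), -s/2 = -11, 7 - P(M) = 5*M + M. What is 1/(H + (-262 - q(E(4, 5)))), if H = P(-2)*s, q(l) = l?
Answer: 1/156 ≈ 0.0064103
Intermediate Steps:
P(M) = 7 - 6*M (P(M) = 7 - (5*M + M) = 7 - 6*M)
s = 22 (s = -2*(-11) = 22)
E(T, h) = (-4 + T)/(4*h) (E(T, h) = ((T - 4)/(h + h))/2 = ((-4 + T)/((2*h)))/2 = ((-4 + T)*(1/(2*h)))/2 = ((-4 + T)/(2*h))/2 = (-4 + T)/(4*h))
H = 418 (H = (7 - 6*(-2))*22 = (7 + 12)*22 = 19*22 = 418)
1/(H + (-262 - q(E(4, 5)))) = 1/(418 + (-262 - (-4 + 4)/(4*5))) = 1/(418 + (-262 - 0/(4*5))) = 1/(418 + (-262 - 1*0)) = 1/(418 + (-262 + 0)) = 1/(418 - 262) = 1/156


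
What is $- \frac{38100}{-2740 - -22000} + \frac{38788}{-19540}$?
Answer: $- \frac{6214712}{1568085} \approx -3.9632$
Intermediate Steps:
$- \frac{38100}{-2740 - -22000} + \frac{38788}{-19540} = - \frac{38100}{-2740 + 22000} + 38788 \left(- \frac{1}{19540}\right) = - \frac{38100}{19260} - \frac{9697}{4885} = \left(-38100\right) \frac{1}{19260} - \frac{9697}{4885} = - \frac{635}{321} - \frac{9697}{4885} = - \frac{6214712}{1568085}$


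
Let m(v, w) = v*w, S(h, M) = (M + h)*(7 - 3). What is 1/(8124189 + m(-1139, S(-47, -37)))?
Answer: 1/8506893 ≈ 1.1755e-7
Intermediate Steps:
S(h, M) = 4*M + 4*h (S(h, M) = (M + h)*4 = 4*M + 4*h)
1/(8124189 + m(-1139, S(-47, -37))) = 1/(8124189 - 1139*(4*(-37) + 4*(-47))) = 1/(8124189 - 1139*(-148 - 188)) = 1/(8124189 - 1139*(-336)) = 1/(8124189 + 382704) = 1/8506893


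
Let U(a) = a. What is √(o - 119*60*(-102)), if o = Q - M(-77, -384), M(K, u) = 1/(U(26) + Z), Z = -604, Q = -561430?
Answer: 7*√3936298/34 ≈ 408.47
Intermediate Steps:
M(K, u) = -1/578 (M(K, u) = 1/(26 - 604) = 1/(-578) = -1/578)
o = -324506539/578 (o = -561430 - 1*(-1/578) = -561430 + 1/578 = -324506539/578 ≈ -5.6143e+5)
√(o - 119*60*(-102)) = √(-324506539/578 - 119*60*(-102)) = √(-324506539/578 - 7140*(-102)) = √(-324506539/578 + 728280) = √(96439301/578) = 7*√3936298/34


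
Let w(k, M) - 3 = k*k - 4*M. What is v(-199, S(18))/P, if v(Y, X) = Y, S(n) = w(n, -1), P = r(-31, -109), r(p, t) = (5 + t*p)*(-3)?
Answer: 199/10152 ≈ 0.019602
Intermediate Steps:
r(p, t) = -15 - 3*p*t (r(p, t) = (5 + p*t)*(-3) = -15 - 3*p*t)
P = -10152 (P = -15 - 3*(-31)*(-109) = -15 - 10137 = -10152)
w(k, M) = 3 + k**2 - 4*M (w(k, M) = 3 + (k*k - 4*M) = 3 + (k**2 - 4*M) = 3 + k**2 - 4*M)
S(n) = 7 + n**2 (S(n) = 3 + n**2 - 4*(-1) = 3 + n**2 + 4 = 7 + n**2)
v(-199, S(18))/P = -199/(-10152) = -199*(-1/10152) = 199/10152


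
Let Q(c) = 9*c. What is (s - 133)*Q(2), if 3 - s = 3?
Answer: -2394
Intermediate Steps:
s = 0 (s = 3 - 1*3 = 3 - 3 = 0)
(s - 133)*Q(2) = (0 - 133)*(9*2) = -133*18 = -2394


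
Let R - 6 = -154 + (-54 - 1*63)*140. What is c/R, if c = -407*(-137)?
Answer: -55759/16528 ≈ -3.3736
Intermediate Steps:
R = -16528 (R = 6 + (-154 + (-54 - 1*63)*140) = 6 + (-154 + (-54 - 63)*140) = 6 + (-154 - 117*140) = 6 + (-154 - 16380) = 6 - 16534 = -16528)
c = 55759
c/R = 55759/(-16528) = 55759*(-1/16528) = -55759/16528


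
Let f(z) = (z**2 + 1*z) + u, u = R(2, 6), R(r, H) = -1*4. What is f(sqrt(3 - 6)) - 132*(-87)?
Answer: 11477 + I*sqrt(3) ≈ 11477.0 + 1.732*I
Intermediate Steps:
R(r, H) = -4
u = -4
f(z) = -4 + z + z**2 (f(z) = (z**2 + 1*z) - 4 = (z**2 + z) - 4 = (z + z**2) - 4 = -4 + z + z**2)
f(sqrt(3 - 6)) - 132*(-87) = (-4 + sqrt(3 - 6) + (sqrt(3 - 6))**2) - 132*(-87) = (-4 + sqrt(-3) + (sqrt(-3))**2) + 11484 = (-4 + I*sqrt(3) + (I*sqrt(3))**2) + 11484 = (-4 + I*sqrt(3) - 3) + 11484 = (-7 + I*sqrt(3)) + 11484 = 11477 + I*sqrt(3)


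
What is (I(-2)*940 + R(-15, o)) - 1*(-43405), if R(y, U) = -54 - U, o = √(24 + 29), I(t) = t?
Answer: 41471 - √53 ≈ 41464.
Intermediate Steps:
o = √53 ≈ 7.2801
(I(-2)*940 + R(-15, o)) - 1*(-43405) = (-2*940 + (-54 - √53)) - 1*(-43405) = (-1880 + (-54 - √53)) + 43405 = (-1934 - √53) + 43405 = 41471 - √53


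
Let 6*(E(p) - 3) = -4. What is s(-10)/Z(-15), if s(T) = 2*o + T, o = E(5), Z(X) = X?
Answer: 16/45 ≈ 0.35556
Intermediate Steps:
E(p) = 7/3 (E(p) = 3 + (⅙)*(-4) = 3 - ⅔ = 7/3)
o = 7/3 ≈ 2.3333
s(T) = 14/3 + T (s(T) = 2*(7/3) + T = 14/3 + T)
s(-10)/Z(-15) = (14/3 - 10)/(-15) = -16/3*(-1/15) = 16/45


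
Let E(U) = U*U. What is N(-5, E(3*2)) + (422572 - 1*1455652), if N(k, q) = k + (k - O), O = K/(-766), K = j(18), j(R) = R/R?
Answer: -791346939/766 ≈ -1.0331e+6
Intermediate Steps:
j(R) = 1
K = 1
O = -1/766 (O = 1/(-766) = 1*(-1/766) = -1/766 ≈ -0.0013055)
E(U) = U**2
N(k, q) = 1/766 + 2*k (N(k, q) = k + (k - 1*(-1/766)) = k + (k + 1/766) = k + (1/766 + k) = 1/766 + 2*k)
N(-5, E(3*2)) + (422572 - 1*1455652) = (1/766 + 2*(-5)) + (422572 - 1*1455652) = (1/766 - 10) + (422572 - 1455652) = -7659/766 - 1033080 = -791346939/766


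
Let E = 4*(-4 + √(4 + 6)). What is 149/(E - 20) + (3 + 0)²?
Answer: 1215/284 - 149*√10/284 ≈ 2.6191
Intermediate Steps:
E = -16 + 4*√10 (E = 4*(-4 + √10) = -16 + 4*√10 ≈ -3.3509)
149/(E - 20) + (3 + 0)² = 149/((-16 + 4*√10) - 20) + (3 + 0)² = 149/(-36 + 4*√10) + 3² = 149/(-36 + 4*√10) + 9 = 9 + 149/(-36 + 4*√10)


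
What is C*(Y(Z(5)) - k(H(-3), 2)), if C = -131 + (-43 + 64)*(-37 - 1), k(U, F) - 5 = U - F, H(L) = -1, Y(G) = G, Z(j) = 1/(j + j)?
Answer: 17651/10 ≈ 1765.1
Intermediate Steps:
Z(j) = 1/(2*j)
k(U, F) = 5 + U - F (k(U, F) = 5 + (U - F) = 5 + U - F)
C = -929 (C = -131 + 21*(-38) = -131 - 798 = -929)
C*(Y(Z(5)) - k(H(-3), 2)) = -929*((½)/5 - (5 - 1 - 1*2)) = -929*((½)*(⅕) - (5 - 1 - 2)) = -929*(⅒ - 1*2) = -929*(⅒ - 2) = -929*(-19/10) = 17651/10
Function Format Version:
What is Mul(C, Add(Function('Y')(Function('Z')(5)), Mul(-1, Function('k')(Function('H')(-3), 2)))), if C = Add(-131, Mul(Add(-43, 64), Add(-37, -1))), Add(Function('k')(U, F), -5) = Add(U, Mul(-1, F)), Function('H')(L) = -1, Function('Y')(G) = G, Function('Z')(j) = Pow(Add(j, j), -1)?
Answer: Rational(17651, 10) ≈ 1765.1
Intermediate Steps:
Function('Z')(j) = Mul(Rational(1, 2), Pow(j, -1)) (Function('Z')(j) = Pow(Mul(2, j), -1) = Mul(Rational(1, 2), Pow(j, -1)))
Function('k')(U, F) = Add(5, U, Mul(-1, F)) (Function('k')(U, F) = Add(5, Add(U, Mul(-1, F))) = Add(5, U, Mul(-1, F)))
C = -929 (C = Add(-131, Mul(21, -38)) = Add(-131, -798) = -929)
Mul(C, Add(Function('Y')(Function('Z')(5)), Mul(-1, Function('k')(Function('H')(-3), 2)))) = Mul(-929, Add(Mul(Rational(1, 2), Pow(5, -1)), Mul(-1, Add(5, -1, Mul(-1, 2))))) = Mul(-929, Add(Mul(Rational(1, 2), Rational(1, 5)), Mul(-1, Add(5, -1, -2)))) = Mul(-929, Add(Rational(1, 10), Mul(-1, 2))) = Mul(-929, Add(Rational(1, 10), -2)) = Mul(-929, Rational(-19, 10)) = Rational(17651, 10)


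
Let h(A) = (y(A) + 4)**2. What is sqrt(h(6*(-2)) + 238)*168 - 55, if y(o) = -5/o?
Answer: -55 + 14*sqrt(37081) ≈ 2640.9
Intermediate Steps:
h(A) = (4 - 5/A)**2 (h(A) = (-5/A + 4)**2 = (4 - 5/A)**2)
sqrt(h(6*(-2)) + 238)*168 - 55 = sqrt((-5 + 4*(6*(-2)))**2/(6*(-2))**2 + 238)*168 - 55 = sqrt((-5 + 4*(-12))**2/(-12)**2 + 238)*168 - 55 = sqrt((-5 - 48)**2/144 + 238)*168 - 55 = sqrt((1/144)*(-53)**2 + 238)*168 - 55 = sqrt((1/144)*2809 + 238)*168 - 55 = sqrt(2809/144 + 238)*168 - 55 = sqrt(37081/144)*168 - 55 = (sqrt(37081)/12)*168 - 55 = 14*sqrt(37081) - 55 = -55 + 14*sqrt(37081)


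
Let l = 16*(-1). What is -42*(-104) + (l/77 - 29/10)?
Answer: 3360967/770 ≈ 4364.9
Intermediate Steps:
l = -16
-42*(-104) + (l/77 - 29/10) = -42*(-104) + (-16/77 - 29/10) = 4368 + (-16*1/77 - 29*⅒) = 4368 + (-16/77 - 29/10) = 4368 - 2393/770 = 3360967/770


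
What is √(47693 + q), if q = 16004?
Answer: √63697 ≈ 252.38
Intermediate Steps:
√(47693 + q) = √(47693 + 16004) = √63697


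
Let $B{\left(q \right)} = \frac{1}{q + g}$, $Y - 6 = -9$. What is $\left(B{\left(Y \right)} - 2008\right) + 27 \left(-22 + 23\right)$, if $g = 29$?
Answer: $- \frac{51505}{26} \approx -1981.0$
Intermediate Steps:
$Y = -3$ ($Y = 6 - 9 = -3$)
$B{\left(q \right)} = \frac{1}{29 + q}$ ($B{\left(q \right)} = \frac{1}{q + 29} = \frac{1}{29 + q}$)
$\left(B{\left(Y \right)} - 2008\right) + 27 \left(-22 + 23\right) = \left(\frac{1}{29 - 3} - 2008\right) + 27 \left(-22 + 23\right) = \left(\frac{1}{26} - 2008\right) + 27 \cdot 1 = \left(\frac{1}{26} - 2008\right) + 27 = - \frac{52207}{26} + 27 = - \frac{51505}{26}$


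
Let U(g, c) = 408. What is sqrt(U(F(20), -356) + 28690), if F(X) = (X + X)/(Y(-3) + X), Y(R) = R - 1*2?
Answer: sqrt(29098) ≈ 170.58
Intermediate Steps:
Y(R) = -2 + R (Y(R) = R - 2 = -2 + R)
F(X) = 2*X/(-5 + X) (F(X) = (X + X)/((-2 - 3) + X) = (2*X)/(-5 + X) = 2*X/(-5 + X))
sqrt(U(F(20), -356) + 28690) = sqrt(408 + 28690) = sqrt(29098)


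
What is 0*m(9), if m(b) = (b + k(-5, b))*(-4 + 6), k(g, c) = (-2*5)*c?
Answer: 0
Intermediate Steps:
k(g, c) = -10*c
m(b) = -18*b (m(b) = (b - 10*b)*(-4 + 6) = -9*b*2 = -18*b)
0*m(9) = 0*(-18*9) = 0*(-162) = 0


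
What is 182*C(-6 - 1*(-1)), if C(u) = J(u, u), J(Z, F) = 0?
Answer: 0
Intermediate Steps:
C(u) = 0
182*C(-6 - 1*(-1)) = 182*0 = 0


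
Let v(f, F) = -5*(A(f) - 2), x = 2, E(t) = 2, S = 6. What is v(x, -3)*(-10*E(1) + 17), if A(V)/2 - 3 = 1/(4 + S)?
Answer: 63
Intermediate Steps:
A(V) = 31/5 (A(V) = 6 + 2/(4 + 6) = 6 + 2/10 = 6 + 2*(1/10) = 6 + 1/5 = 31/5)
v(f, F) = -21 (v(f, F) = -5*(31/5 - 2) = -5*21/5 = -21)
v(x, -3)*(-10*E(1) + 17) = -21*(-10*2 + 17) = -21*(-20 + 17) = -21*(-3) = 63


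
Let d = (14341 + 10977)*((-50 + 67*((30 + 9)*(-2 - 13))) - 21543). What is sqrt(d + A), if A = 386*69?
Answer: 5*I*sqrt(61560158) ≈ 39230.0*I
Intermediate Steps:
d = -1539030584 (d = 25318*((-50 + 67*(39*(-15))) - 21543) = 25318*((-50 + 67*(-585)) - 21543) = 25318*((-50 - 39195) - 21543) = 25318*(-39245 - 21543) = 25318*(-60788) = -1539030584)
A = 26634
sqrt(d + A) = sqrt(-1539030584 + 26634) = sqrt(-1539003950) = 5*I*sqrt(61560158)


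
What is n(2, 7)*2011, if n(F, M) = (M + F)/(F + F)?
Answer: 18099/4 ≈ 4524.8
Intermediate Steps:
n(F, M) = (F + M)/(2*F) (n(F, M) = (F + M)/((2*F)) = (F + M)*(1/(2*F)) = (F + M)/(2*F))
n(2, 7)*2011 = ((½)*(2 + 7)/2)*2011 = ((½)*(½)*9)*2011 = (9/4)*2011 = 18099/4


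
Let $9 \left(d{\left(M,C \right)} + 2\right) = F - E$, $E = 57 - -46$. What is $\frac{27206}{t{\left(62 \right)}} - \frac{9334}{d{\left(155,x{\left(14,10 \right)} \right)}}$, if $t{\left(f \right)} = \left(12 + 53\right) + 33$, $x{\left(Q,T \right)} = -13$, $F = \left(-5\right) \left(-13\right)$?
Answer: $\frac{348433}{196} \approx 1777.7$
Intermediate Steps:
$F = 65$
$E = 103$ ($E = 57 + 46 = 103$)
$t{\left(f \right)} = 98$ ($t{\left(f \right)} = 65 + 33 = 98$)
$d{\left(M,C \right)} = - \frac{56}{9}$ ($d{\left(M,C \right)} = -2 + \frac{65 - 103}{9} = -2 + \frac{1}{9} \left(-38\right) = -2 - \frac{38}{9} = - \frac{56}{9}$)
$\frac{27206}{t{\left(62 \right)}} - \frac{9334}{d{\left(155,x{\left(14,10 \right)} \right)}} = \frac{27206}{98} - \frac{9334}{- \frac{56}{9}} = 27206 \cdot \frac{1}{98} - - \frac{42003}{28} = \frac{13603}{49} + \frac{42003}{28} = \frac{348433}{196}$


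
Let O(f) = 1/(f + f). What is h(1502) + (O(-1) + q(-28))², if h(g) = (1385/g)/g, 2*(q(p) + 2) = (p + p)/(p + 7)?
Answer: 13824257/10152018 ≈ 1.3617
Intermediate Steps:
q(p) = -2 + p/(7 + p) (q(p) = -2 + ((p + p)/(p + 7))/2 = -2 + ((2*p)/(7 + p))/2 = -2 + (2*p/(7 + p))/2 = -2 + p/(7 + p))
h(g) = 1385/g²
O(f) = 1/(2*f)
h(1502) + (O(-1) + q(-28))² = 1385/1502² + ((½)/(-1) + (-14 - 1*(-28))/(7 - 28))² = 1385*(1/2256004) + ((½)*(-1) + (-14 + 28)/(-21))² = 1385/2256004 + (-½ - 1/21*14)² = 1385/2256004 + (-½ - ⅔)² = 1385/2256004 + (-7/6)² = 1385/2256004 + 49/36 = 13824257/10152018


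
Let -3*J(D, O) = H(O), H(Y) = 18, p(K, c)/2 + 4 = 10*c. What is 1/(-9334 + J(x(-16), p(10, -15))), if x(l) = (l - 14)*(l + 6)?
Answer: -1/9340 ≈ -0.00010707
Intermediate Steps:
p(K, c) = -8 + 20*c (p(K, c) = -8 + 2*(10*c) = -8 + 20*c)
x(l) = (-14 + l)*(6 + l)
J(D, O) = -6 (J(D, O) = -1/3*18 = -6)
1/(-9334 + J(x(-16), p(10, -15))) = 1/(-9334 - 6) = 1/(-9340) = -1/9340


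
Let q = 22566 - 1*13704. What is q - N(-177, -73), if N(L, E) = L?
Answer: 9039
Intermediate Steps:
q = 8862 (q = 22566 - 13704 = 8862)
q - N(-177, -73) = 8862 - 1*(-177) = 8862 + 177 = 9039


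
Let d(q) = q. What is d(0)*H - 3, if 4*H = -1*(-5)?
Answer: -3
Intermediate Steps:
H = 5/4 (H = (-1*(-5))/4 = (¼)*5 = 5/4 ≈ 1.2500)
d(0)*H - 3 = 0*(5/4) - 3 = 0 - 3 = -3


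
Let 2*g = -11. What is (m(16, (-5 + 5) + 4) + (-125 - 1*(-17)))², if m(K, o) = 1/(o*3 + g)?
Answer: 1965604/169 ≈ 11631.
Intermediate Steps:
g = -11/2 (g = (½)*(-11) = -11/2 ≈ -5.5000)
m(K, o) = 1/(-11/2 + 3*o) (m(K, o) = 1/(o*3 - 11/2) = 1/(3*o - 11/2) = 1/(-11/2 + 3*o))
(m(16, (-5 + 5) + 4) + (-125 - 1*(-17)))² = (2/(-11 + 6*((-5 + 5) + 4)) + (-125 - 1*(-17)))² = (2/(-11 + 6*(0 + 4)) + (-125 + 17))² = (2/(-11 + 6*4) - 108)² = (2/(-11 + 24) - 108)² = (2/13 - 108)² = (-1402/13)² = 1965604/169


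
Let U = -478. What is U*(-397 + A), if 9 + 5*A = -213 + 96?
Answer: 1009058/5 ≈ 2.0181e+5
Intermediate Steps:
A = -126/5 (A = -9/5 + (-213 + 96)/5 = -9/5 + (⅕)*(-117) = -9/5 - 117/5 = -126/5 ≈ -25.200)
U*(-397 + A) = -478*(-397 - 126/5) = -478*(-2111/5) = 1009058/5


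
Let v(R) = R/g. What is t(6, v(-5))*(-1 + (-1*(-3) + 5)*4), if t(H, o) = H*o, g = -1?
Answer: 930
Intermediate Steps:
v(R) = -R (v(R) = R/(-1) = R*(-1) = -R)
t(6, v(-5))*(-1 + (-1*(-3) + 5)*4) = (6*(-1*(-5)))*(-1 + (-1*(-3) + 5)*4) = (6*5)*(-1 + (3 + 5)*4) = 30*(-1 + 8*4) = 30*(-1 + 32) = 30*31 = 930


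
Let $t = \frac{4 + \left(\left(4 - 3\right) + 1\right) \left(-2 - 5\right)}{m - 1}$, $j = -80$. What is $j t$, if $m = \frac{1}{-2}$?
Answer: $- \frac{1600}{3} \approx -533.33$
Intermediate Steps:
$m = - \frac{1}{2} \approx -0.5$
$t = \frac{20}{3}$ ($t = \frac{4 + \left(\left(4 - 3\right) + 1\right) \left(-2 - 5\right)}{- \frac{1}{2} - 1} = \frac{4 + \left(\left(4 - 3\right) + 1\right) \left(-7\right)}{- \frac{3}{2}} = \left(4 + \left(1 + 1\right) \left(-7\right)\right) \left(- \frac{2}{3}\right) = \left(4 + 2 \left(-7\right)\right) \left(- \frac{2}{3}\right) = \left(4 - 14\right) \left(- \frac{2}{3}\right) = \left(-10\right) \left(- \frac{2}{3}\right) = \frac{20}{3} \approx 6.6667$)
$j t = \left(-80\right) \frac{20}{3} = - \frac{1600}{3}$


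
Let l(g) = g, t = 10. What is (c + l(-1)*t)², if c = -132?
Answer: 20164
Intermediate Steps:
(c + l(-1)*t)² = (-132 - 1*10)² = (-132 - 10)² = (-142)² = 20164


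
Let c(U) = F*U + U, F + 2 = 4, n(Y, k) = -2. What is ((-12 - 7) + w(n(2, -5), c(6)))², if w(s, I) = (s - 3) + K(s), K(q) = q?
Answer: 676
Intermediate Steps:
F = 2 (F = -2 + 4 = 2)
c(U) = 3*U (c(U) = 2*U + U = 3*U)
w(s, I) = -3 + 2*s (w(s, I) = (s - 3) + s = (-3 + s) + s = -3 + 2*s)
((-12 - 7) + w(n(2, -5), c(6)))² = ((-12 - 7) + (-3 + 2*(-2)))² = (-19 + (-3 - 4))² = (-19 - 7)² = (-26)² = 676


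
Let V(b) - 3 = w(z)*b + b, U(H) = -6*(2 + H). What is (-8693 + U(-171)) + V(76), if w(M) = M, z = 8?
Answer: -6992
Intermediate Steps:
U(H) = -12 - 6*H
V(b) = 3 + 9*b (V(b) = 3 + (8*b + b) = 3 + 9*b)
(-8693 + U(-171)) + V(76) = (-8693 + (-12 - 6*(-171))) + (3 + 9*76) = (-8693 + (-12 + 1026)) + (3 + 684) = (-8693 + 1014) + 687 = -7679 + 687 = -6992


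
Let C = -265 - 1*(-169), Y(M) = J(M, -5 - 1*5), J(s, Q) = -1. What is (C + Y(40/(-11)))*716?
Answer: -69452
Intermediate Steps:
Y(M) = -1
C = -96 (C = -265 + 169 = -96)
(C + Y(40/(-11)))*716 = (-96 - 1)*716 = -97*716 = -69452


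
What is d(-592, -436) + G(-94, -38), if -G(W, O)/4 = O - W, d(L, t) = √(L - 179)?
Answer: -224 + I*√771 ≈ -224.0 + 27.767*I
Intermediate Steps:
d(L, t) = √(-179 + L)
G(W, O) = -4*O + 4*W (G(W, O) = -4*(O - W) = -4*O + 4*W)
d(-592, -436) + G(-94, -38) = √(-179 - 592) + (-4*(-38) + 4*(-94)) = √(-771) + (152 - 376) = I*√771 - 224 = -224 + I*√771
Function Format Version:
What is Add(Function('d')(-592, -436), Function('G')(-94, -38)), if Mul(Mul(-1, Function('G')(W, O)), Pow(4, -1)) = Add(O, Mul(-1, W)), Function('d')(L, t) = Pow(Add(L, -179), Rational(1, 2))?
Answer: Add(-224, Mul(I, Pow(771, Rational(1, 2)))) ≈ Add(-224.00, Mul(27.767, I))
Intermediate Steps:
Function('d')(L, t) = Pow(Add(-179, L), Rational(1, 2))
Function('G')(W, O) = Add(Mul(-4, O), Mul(4, W)) (Function('G')(W, O) = Mul(-4, Add(O, Mul(-1, W))) = Add(Mul(-4, O), Mul(4, W)))
Add(Function('d')(-592, -436), Function('G')(-94, -38)) = Add(Pow(Add(-179, -592), Rational(1, 2)), Add(Mul(-4, -38), Mul(4, -94))) = Add(Pow(-771, Rational(1, 2)), Add(152, -376)) = Add(Mul(I, Pow(771, Rational(1, 2))), -224) = Add(-224, Mul(I, Pow(771, Rational(1, 2))))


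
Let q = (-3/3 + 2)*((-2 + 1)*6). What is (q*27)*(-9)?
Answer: 1458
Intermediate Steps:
q = -6 (q = (-3*1/3 + 2)*(-1*6) = (-1 + 2)*(-6) = 1*(-6) = -6)
(q*27)*(-9) = -6*27*(-9) = -162*(-9) = 1458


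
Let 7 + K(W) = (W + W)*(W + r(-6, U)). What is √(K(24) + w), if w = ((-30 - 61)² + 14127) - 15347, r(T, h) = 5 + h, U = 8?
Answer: √8830 ≈ 93.968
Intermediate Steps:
w = 7061 (w = ((-91)² + 14127) - 15347 = (8281 + 14127) - 15347 = 22408 - 15347 = 7061)
K(W) = -7 + 2*W*(13 + W) (K(W) = -7 + (W + W)*(W + (5 + 8)) = -7 + (2*W)*(W + 13) = -7 + (2*W)*(13 + W) = -7 + 2*W*(13 + W))
√(K(24) + w) = √((-7 + 2*24² + 26*24) + 7061) = √((-7 + 2*576 + 624) + 7061) = √((-7 + 1152 + 624) + 7061) = √(1769 + 7061) = √8830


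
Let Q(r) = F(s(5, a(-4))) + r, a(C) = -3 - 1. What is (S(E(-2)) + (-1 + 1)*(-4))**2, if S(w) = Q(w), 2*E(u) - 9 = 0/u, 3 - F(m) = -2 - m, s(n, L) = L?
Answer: 121/4 ≈ 30.250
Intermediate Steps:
a(C) = -4
F(m) = 5 + m (F(m) = 3 - (-2 - m) = 3 + (2 + m) = 5 + m)
E(u) = 9/2 (E(u) = 9/2 + (0/u)/2 = 9/2 + (1/2)*0 = 9/2 + 0 = 9/2)
Q(r) = 1 + r (Q(r) = (5 - 4) + r = 1 + r)
S(w) = 1 + w
(S(E(-2)) + (-1 + 1)*(-4))**2 = ((1 + 9/2) + (-1 + 1)*(-4))**2 = (11/2 + 0*(-4))**2 = (11/2 + 0)**2 = (11/2)**2 = 121/4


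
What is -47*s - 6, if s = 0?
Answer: -6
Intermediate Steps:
-47*s - 6 = -47*0 - 6 = 0 - 6 = -6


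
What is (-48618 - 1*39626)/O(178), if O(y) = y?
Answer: -44122/89 ≈ -495.75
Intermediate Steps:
(-48618 - 1*39626)/O(178) = (-48618 - 1*39626)/178 = (-48618 - 39626)*(1/178) = -88244*1/178 = -44122/89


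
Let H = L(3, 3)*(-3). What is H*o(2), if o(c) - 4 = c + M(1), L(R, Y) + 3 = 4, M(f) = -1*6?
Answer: 0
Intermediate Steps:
M(f) = -6
L(R, Y) = 1 (L(R, Y) = -3 + 4 = 1)
H = -3 (H = 1*(-3) = -3)
o(c) = -2 + c (o(c) = 4 + (c - 6) = 4 + (-6 + c) = -2 + c)
H*o(2) = -3*(-2 + 2) = -3*0 = 0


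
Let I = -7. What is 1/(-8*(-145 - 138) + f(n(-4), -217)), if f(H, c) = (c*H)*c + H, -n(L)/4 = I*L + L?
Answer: -1/4518376 ≈ -2.2132e-7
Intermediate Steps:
n(L) = 24*L (n(L) = -4*(-7*L + L) = -(-24)*L = 24*L)
f(H, c) = H + H*c**2 (f(H, c) = (H*c)*c + H = H*c**2 + H = H + H*c**2)
1/(-8*(-145 - 138) + f(n(-4), -217)) = 1/(-8*(-145 - 138) + (24*(-4))*(1 + (-217)**2)) = 1/(-8*(-283) - 96*(1 + 47089)) = 1/(2264 - 96*47090) = 1/(2264 - 4520640) = 1/(-4518376) = -1/4518376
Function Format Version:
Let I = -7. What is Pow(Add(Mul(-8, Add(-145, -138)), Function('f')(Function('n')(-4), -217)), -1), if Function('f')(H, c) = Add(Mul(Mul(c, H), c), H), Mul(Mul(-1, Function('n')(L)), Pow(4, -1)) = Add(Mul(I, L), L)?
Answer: Rational(-1, 4518376) ≈ -2.2132e-7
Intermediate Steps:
Function('n')(L) = Mul(24, L) (Function('n')(L) = Mul(-4, Add(Mul(-7, L), L)) = Mul(-4, Mul(-6, L)) = Mul(24, L))
Function('f')(H, c) = Add(H, Mul(H, Pow(c, 2))) (Function('f')(H, c) = Add(Mul(Mul(H, c), c), H) = Add(Mul(H, Pow(c, 2)), H) = Add(H, Mul(H, Pow(c, 2))))
Pow(Add(Mul(-8, Add(-145, -138)), Function('f')(Function('n')(-4), -217)), -1) = Pow(Add(Mul(-8, Add(-145, -138)), Mul(Mul(24, -4), Add(1, Pow(-217, 2)))), -1) = Pow(Add(Mul(-8, -283), Mul(-96, Add(1, 47089))), -1) = Pow(Add(2264, Mul(-96, 47090)), -1) = Pow(Add(2264, -4520640), -1) = Pow(-4518376, -1) = Rational(-1, 4518376)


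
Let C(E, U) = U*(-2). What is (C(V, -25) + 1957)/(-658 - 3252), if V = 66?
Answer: -2007/3910 ≈ -0.51330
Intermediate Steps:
C(E, U) = -2*U
(C(V, -25) + 1957)/(-658 - 3252) = (-2*(-25) + 1957)/(-658 - 3252) = (50 + 1957)/(-3910) = 2007*(-1/3910) = -2007/3910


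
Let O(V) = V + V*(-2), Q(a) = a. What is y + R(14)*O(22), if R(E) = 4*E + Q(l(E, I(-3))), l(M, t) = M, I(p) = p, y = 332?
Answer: -1208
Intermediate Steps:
R(E) = 5*E (R(E) = 4*E + E = 5*E)
O(V) = -V (O(V) = V - 2*V = -V)
y + R(14)*O(22) = 332 + (5*14)*(-1*22) = 332 + 70*(-22) = 332 - 1540 = -1208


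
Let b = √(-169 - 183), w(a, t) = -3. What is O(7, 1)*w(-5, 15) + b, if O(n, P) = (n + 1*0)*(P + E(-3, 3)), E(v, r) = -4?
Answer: 63 + 4*I*√22 ≈ 63.0 + 18.762*I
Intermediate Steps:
O(n, P) = n*(-4 + P) (O(n, P) = (n + 1*0)*(P - 4) = (n + 0)*(-4 + P) = n*(-4 + P))
b = 4*I*√22 (b = √(-352) = 4*I*√22 ≈ 18.762*I)
O(7, 1)*w(-5, 15) + b = (7*(-4 + 1))*(-3) + 4*I*√22 = (7*(-3))*(-3) + 4*I*√22 = -21*(-3) + 4*I*√22 = 63 + 4*I*√22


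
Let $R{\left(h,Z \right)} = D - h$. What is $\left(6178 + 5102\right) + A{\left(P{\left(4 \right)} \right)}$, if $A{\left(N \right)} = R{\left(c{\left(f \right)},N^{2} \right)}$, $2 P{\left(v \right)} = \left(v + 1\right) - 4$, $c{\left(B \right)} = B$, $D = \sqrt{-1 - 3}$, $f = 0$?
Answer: $11280 + 2 i \approx 11280.0 + 2.0 i$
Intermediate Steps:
$D = 2 i$ ($D = \sqrt{-4} = 2 i \approx 2.0 i$)
$P{\left(v \right)} = - \frac{3}{2} + \frac{v}{2}$ ($P{\left(v \right)} = \frac{\left(v + 1\right) - 4}{2} = \frac{\left(1 + v\right) - 4}{2} = \frac{-3 + v}{2} = - \frac{3}{2} + \frac{v}{2}$)
$R{\left(h,Z \right)} = - h + 2 i$ ($R{\left(h,Z \right)} = 2 i - h = - h + 2 i$)
$A{\left(N \right)} = 2 i$ ($A{\left(N \right)} = \left(-1\right) 0 + 2 i = 0 + 2 i = 2 i$)
$\left(6178 + 5102\right) + A{\left(P{\left(4 \right)} \right)} = \left(6178 + 5102\right) + 2 i = 11280 + 2 i$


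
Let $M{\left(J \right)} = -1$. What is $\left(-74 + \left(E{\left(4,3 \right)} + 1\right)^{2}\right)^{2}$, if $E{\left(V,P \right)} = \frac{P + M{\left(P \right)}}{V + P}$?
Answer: $\frac{12567025}{2401} \approx 5234.1$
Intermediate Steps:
$E{\left(V,P \right)} = \frac{-1 + P}{P + V}$ ($E{\left(V,P \right)} = \frac{P - 1}{V + P} = \frac{-1 + P}{P + V}$)
$\left(-74 + \left(E{\left(4,3 \right)} + 1\right)^{2}\right)^{2} = \left(-74 + \left(\frac{-1 + 3}{3 + 4} + 1\right)^{2}\right)^{2} = \left(-74 + \left(\frac{1}{7} \cdot 2 + 1\right)^{2}\right)^{2} = \left(-74 + \left(\frac{2}{7} + 1\right)^{2}\right)^{2} = \left(-74 + \left(\frac{9}{7}\right)^{2}\right)^{2} = \left(-74 + \frac{81}{49}\right)^{2} = \left(- \frac{3545}{49}\right)^{2} = \frac{12567025}{2401}$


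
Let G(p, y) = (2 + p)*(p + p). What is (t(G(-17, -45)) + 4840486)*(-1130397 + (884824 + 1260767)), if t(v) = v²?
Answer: 5178084303684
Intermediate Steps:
G(p, y) = 2*p*(2 + p) (G(p, y) = (2 + p)*(2*p) = 2*p*(2 + p))
(t(G(-17, -45)) + 4840486)*(-1130397 + (884824 + 1260767)) = ((2*(-17)*(2 - 17))² + 4840486)*(-1130397 + (884824 + 1260767)) = ((2*(-17)*(-15))² + 4840486)*(-1130397 + 2145591) = (510² + 4840486)*1015194 = (260100 + 4840486)*1015194 = 5100586*1015194 = 5178084303684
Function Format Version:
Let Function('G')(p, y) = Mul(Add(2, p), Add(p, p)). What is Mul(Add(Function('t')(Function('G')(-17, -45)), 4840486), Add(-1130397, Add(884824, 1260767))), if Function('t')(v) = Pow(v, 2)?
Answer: 5178084303684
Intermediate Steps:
Function('G')(p, y) = Mul(2, p, Add(2, p)) (Function('G')(p, y) = Mul(Add(2, p), Mul(2, p)) = Mul(2, p, Add(2, p)))
Mul(Add(Function('t')(Function('G')(-17, -45)), 4840486), Add(-1130397, Add(884824, 1260767))) = Mul(Add(Pow(Mul(2, -17, Add(2, -17)), 2), 4840486), Add(-1130397, Add(884824, 1260767))) = Mul(Add(Pow(Mul(2, -17, -15), 2), 4840486), Add(-1130397, 2145591)) = Mul(Add(Pow(510, 2), 4840486), 1015194) = Mul(Add(260100, 4840486), 1015194) = Mul(5100586, 1015194) = 5178084303684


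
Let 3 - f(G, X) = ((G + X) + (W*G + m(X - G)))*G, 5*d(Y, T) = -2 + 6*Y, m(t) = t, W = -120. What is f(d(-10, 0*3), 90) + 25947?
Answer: 233166/5 ≈ 46633.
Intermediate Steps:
d(Y, T) = -2/5 + 6*Y/5 (d(Y, T) = (-2 + 6*Y)/5 = -2/5 + 6*Y/5)
f(G, X) = 3 - G*(-120*G + 2*X) (f(G, X) = 3 - ((G + X) + (-120*G + (X - G)))*G = 3 - ((G + X) + (X - 121*G))*G = 3 - (-120*G + 2*X)*G = 3 - G*(-120*G + 2*X))
f(d(-10, 0*3), 90) + 25947 = (3 + 120*(-2/5 + (6/5)*(-10))**2 - 2*(-2/5 + (6/5)*(-10))*90) + 25947 = (3 + 120*(-2/5 - 12)**2 - 2*(-2/5 - 12)*90) + 25947 = (3 + 120*(-62/5)**2 - 2*(-62/5)*90) + 25947 = (3 + 120*(3844/25) + 2232) + 25947 = (3 + 92256/5 + 2232) + 25947 = 103431/5 + 25947 = 233166/5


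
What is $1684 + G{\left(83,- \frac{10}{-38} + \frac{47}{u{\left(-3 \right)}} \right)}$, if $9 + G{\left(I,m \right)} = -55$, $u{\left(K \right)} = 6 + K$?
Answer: $1620$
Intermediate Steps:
$G{\left(I,m \right)} = -64$ ($G{\left(I,m \right)} = -9 - 55 = -64$)
$1684 + G{\left(83,- \frac{10}{-38} + \frac{47}{u{\left(-3 \right)}} \right)} = 1684 - 64 = 1620$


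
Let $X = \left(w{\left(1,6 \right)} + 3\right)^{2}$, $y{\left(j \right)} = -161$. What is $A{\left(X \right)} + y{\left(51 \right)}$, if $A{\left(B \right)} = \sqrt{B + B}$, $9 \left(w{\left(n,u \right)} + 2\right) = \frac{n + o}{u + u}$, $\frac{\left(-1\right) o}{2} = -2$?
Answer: $-161 + \frac{113 \sqrt{2}}{108} \approx -159.52$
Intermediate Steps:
$o = 4$ ($o = \left(-2\right) \left(-2\right) = 4$)
$w{\left(n,u \right)} = -2 + \frac{4 + n}{18 u}$ ($w{\left(n,u \right)} = -2 + \frac{\left(n + 4\right) \frac{1}{u + u}}{9} = -2 + \frac{\left(4 + n\right) \frac{1}{2 u}}{9} = -2 + \frac{\frac{1}{2} \frac{1}{u} \left(4 + n\right)}{9} = -2 + \frac{4 + n}{18 u}$)
$X = \frac{12769}{11664}$ ($X = \left(\frac{4 + 1 - 216}{18 \cdot 6} + 3\right)^{2} = \left(\frac{1}{18} \cdot \frac{1}{6} \left(4 + 1 - 216\right) + 3\right)^{2} = \left(\frac{1}{18} \cdot \frac{1}{6} \left(-211\right) + 3\right)^{2} = \left(- \frac{211}{108} + 3\right)^{2} = \left(\frac{113}{108}\right)^{2} = \frac{12769}{11664} \approx 1.0947$)
$A{\left(B \right)} = \sqrt{2} \sqrt{B}$ ($A{\left(B \right)} = \sqrt{2 B} = \sqrt{2} \sqrt{B}$)
$A{\left(X \right)} + y{\left(51 \right)} = \sqrt{2} \sqrt{\frac{12769}{11664}} - 161 = \sqrt{2} \cdot \frac{113}{108} - 161 = \frac{113 \sqrt{2}}{108} - 161 = -161 + \frac{113 \sqrt{2}}{108}$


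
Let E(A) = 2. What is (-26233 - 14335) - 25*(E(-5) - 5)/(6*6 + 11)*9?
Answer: -1906021/47 ≈ -40554.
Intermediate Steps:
(-26233 - 14335) - 25*(E(-5) - 5)/(6*6 + 11)*9 = (-26233 - 14335) - 25*(2 - 5)/(6*6 + 11)*9 = -40568 - (-75)/(36 + 11)*9 = -40568 - (-75)/47*9 = -40568 - 25*(-3/47)*9 = -40568 + (75/47)*9 = -40568 + 675/47 = -1906021/47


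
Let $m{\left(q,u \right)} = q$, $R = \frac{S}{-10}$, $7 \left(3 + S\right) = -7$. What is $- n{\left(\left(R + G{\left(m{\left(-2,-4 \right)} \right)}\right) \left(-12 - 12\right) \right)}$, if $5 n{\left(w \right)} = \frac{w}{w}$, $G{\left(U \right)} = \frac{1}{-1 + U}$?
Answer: $- \frac{1}{5} \approx -0.2$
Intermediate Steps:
$S = -4$ ($S = -3 + \frac{1}{7} \left(-7\right) = -3 - 1 = -4$)
$R = \frac{2}{5}$ ($R = - \frac{4}{-10} = \left(-4\right) \left(- \frac{1}{10}\right) = \frac{2}{5} \approx 0.4$)
$n{\left(w \right)} = \frac{1}{5}$ ($n{\left(w \right)} = \frac{w \frac{1}{w}}{5} = \frac{1}{5} \cdot 1 = \frac{1}{5}$)
$- n{\left(\left(R + G{\left(m{\left(-2,-4 \right)} \right)}\right) \left(-12 - 12\right) \right)} = \left(-1\right) \frac{1}{5} = - \frac{1}{5}$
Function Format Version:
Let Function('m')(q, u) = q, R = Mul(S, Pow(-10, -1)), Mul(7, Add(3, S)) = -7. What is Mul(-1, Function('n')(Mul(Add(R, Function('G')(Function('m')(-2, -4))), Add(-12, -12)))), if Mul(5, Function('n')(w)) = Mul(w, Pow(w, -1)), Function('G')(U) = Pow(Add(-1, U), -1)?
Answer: Rational(-1, 5) ≈ -0.20000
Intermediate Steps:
S = -4 (S = Add(-3, Mul(Rational(1, 7), -7)) = Add(-3, -1) = -4)
R = Rational(2, 5) (R = Mul(-4, Pow(-10, -1)) = Mul(-4, Rational(-1, 10)) = Rational(2, 5) ≈ 0.40000)
Function('n')(w) = Rational(1, 5) (Function('n')(w) = Mul(Rational(1, 5), Mul(w, Pow(w, -1))) = Mul(Rational(1, 5), 1) = Rational(1, 5))
Mul(-1, Function('n')(Mul(Add(R, Function('G')(Function('m')(-2, -4))), Add(-12, -12)))) = Mul(-1, Rational(1, 5)) = Rational(-1, 5)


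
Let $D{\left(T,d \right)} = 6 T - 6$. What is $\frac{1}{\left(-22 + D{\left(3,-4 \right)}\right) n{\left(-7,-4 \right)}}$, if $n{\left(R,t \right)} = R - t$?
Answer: $\frac{1}{30} \approx 0.033333$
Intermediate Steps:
$D{\left(T,d \right)} = -6 + 6 T$
$\frac{1}{\left(-22 + D{\left(3,-4 \right)}\right) n{\left(-7,-4 \right)}} = \frac{1}{\left(-22 + \left(-6 + 6 \cdot 3\right)\right) \left(-7 - -4\right)} = \frac{1}{\left(-22 + \left(-6 + 18\right)\right) \left(-7 + 4\right)} = \frac{1}{\left(-22 + 12\right) \left(-3\right)} = \frac{1}{\left(-10\right) \left(-3\right)} = \frac{1}{30}$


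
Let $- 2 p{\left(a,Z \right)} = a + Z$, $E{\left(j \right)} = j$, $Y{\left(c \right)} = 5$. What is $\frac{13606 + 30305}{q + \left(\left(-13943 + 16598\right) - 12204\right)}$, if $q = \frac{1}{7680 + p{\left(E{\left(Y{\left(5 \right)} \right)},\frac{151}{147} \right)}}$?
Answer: $- \frac{16518103329}{3592069562} \approx -4.5985$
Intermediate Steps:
$p{\left(a,Z \right)} = - \frac{Z}{2} - \frac{a}{2}$ ($p{\left(a,Z \right)} = - \frac{a + Z}{2} = - \frac{Z + a}{2} = - \frac{Z}{2} - \frac{a}{2}$)
$q = \frac{147}{1128517}$ ($q = \frac{1}{7680 - \left(\frac{5}{2} + \frac{151 \cdot \frac{1}{147}}{2}\right)} = \frac{1}{7680 - \frac{443}{147}} = \frac{1}{\frac{1128517}{147}} = \frac{147}{1128517} \approx 0.00013026$)
$\frac{13606 + 30305}{q + \left(\left(-13943 + 16598\right) - 12204\right)} = \frac{13606 + 30305}{\frac{147}{1128517} + \left(\left(-13943 + 16598\right) - 12204\right)} = \frac{43911}{\frac{147}{1128517} + \left(2655 - 12204\right)} = \frac{43911}{\frac{147}{1128517} - 9549} = \frac{43911}{- \frac{10776208686}{1128517}} = 43911 \left(- \frac{1128517}{10776208686}\right) = - \frac{16518103329}{3592069562}$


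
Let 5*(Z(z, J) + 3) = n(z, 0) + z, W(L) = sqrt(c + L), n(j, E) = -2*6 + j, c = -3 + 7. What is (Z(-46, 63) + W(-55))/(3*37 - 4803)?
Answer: 7/1380 - I*sqrt(51)/4692 ≈ 0.0050725 - 0.001522*I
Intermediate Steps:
c = 4
n(j, E) = -12 + j
W(L) = sqrt(4 + L)
Z(z, J) = -27/5 + 2*z/5 (Z(z, J) = -3 + ((-12 + z) + z)/5 = -3 + (-12 + 2*z)/5 = -3 + (-12/5 + 2*z/5) = -27/5 + 2*z/5)
(Z(-46, 63) + W(-55))/(3*37 - 4803) = ((-27/5 + (2/5)*(-46)) + sqrt(4 - 55))/(3*37 - 4803) = ((-27/5 - 92/5) + sqrt(-51))/(111 - 4803) = (-119/5 + I*sqrt(51))/(-4692) = (-119/5 + I*sqrt(51))*(-1/4692) = 7/1380 - I*sqrt(51)/4692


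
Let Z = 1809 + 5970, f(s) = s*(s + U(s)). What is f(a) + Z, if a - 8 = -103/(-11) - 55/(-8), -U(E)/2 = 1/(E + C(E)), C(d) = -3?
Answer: 40353323127/4824512 ≈ 8364.2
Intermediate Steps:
U(E) = -2/(-3 + E) (U(E) = -2/(E - 3) = -2/(-3 + E))
a = 2133/88 (a = 8 + (-103/(-11) - 55/(-8)) = 8 + (-103*(-1/11) - 55*(-1/8)) = 8 + (103/11 + 55/8) = 8 + 1429/88 = 2133/88 ≈ 24.239)
f(s) = s*(s - 2/(-3 + s))
Z = 7779
f(a) + Z = 2133*(-2 + 2133*(-3 + 2133/88)/88)/(88*(-3 + 2133/88)) + 7779 = 2133*(-2 + (2133/88)*(1869/88))/(88*(1869/88)) + 7779 = (2133/88)*(88/1869)*(-2 + 3986577/7744) + 7779 = (2133/88)*(88/1869)*(3971089/7744) + 7779 = 2823444279/4824512 + 7779 = 40353323127/4824512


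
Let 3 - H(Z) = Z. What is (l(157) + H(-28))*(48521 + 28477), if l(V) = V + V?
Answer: 26564310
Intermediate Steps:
H(Z) = 3 - Z
l(V) = 2*V
(l(157) + H(-28))*(48521 + 28477) = (2*157 + (3 - 1*(-28)))*(48521 + 28477) = (314 + (3 + 28))*76998 = (314 + 31)*76998 = 345*76998 = 26564310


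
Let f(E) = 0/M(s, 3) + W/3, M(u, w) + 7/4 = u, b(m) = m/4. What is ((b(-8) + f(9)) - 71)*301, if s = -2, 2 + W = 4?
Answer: -65317/3 ≈ -21772.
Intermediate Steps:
W = 2 (W = -2 + 4 = 2)
b(m) = m/4 (b(m) = m*(1/4) = m/4)
M(u, w) = -7/4 + u
f(E) = 2/3 (f(E) = 0/(-7/4 - 2) + 2/3 = 0/(-15/4) + 2*(1/3) = 0*(-4/15) + 2/3 = 0 + 2/3 = 2/3)
((b(-8) + f(9)) - 71)*301 = (((1/4)*(-8) + 2/3) - 71)*301 = ((-2 + 2/3) - 71)*301 = (-4/3 - 71)*301 = -217/3*301 = -65317/3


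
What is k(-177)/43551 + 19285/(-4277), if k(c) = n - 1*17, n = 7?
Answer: -119989115/26609661 ≈ -4.5092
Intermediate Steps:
k(c) = -10 (k(c) = 7 - 1*17 = 7 - 17 = -10)
k(-177)/43551 + 19285/(-4277) = -10/43551 + 19285/(-4277) = -10*1/43551 + 19285*(-1/4277) = -10/43551 - 2755/611 = -119989115/26609661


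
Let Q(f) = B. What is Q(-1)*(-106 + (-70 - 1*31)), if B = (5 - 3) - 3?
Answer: 207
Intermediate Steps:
B = -1 (B = 2 - 3 = -1)
Q(f) = -1
Q(-1)*(-106 + (-70 - 1*31)) = -(-106 + (-70 - 1*31)) = -(-106 + (-70 - 31)) = -(-106 - 101) = -1*(-207) = 207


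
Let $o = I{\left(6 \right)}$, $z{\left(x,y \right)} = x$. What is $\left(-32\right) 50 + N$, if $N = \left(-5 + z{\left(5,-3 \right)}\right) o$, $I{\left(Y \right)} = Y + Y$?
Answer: $-1600$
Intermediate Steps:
$I{\left(Y \right)} = 2 Y$
$o = 12$ ($o = 2 \cdot 6 = 12$)
$N = 0$ ($N = \left(-5 + 5\right) 12 = 0 \cdot 12 = 0$)
$\left(-32\right) 50 + N = \left(-32\right) 50 + 0 = -1600 + 0 = -1600$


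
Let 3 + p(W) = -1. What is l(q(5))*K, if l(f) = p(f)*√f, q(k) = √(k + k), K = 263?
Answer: -1052*10^(¼) ≈ -1870.8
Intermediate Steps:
p(W) = -4 (p(W) = -3 - 1 = -4)
q(k) = √2*√k (q(k) = √(2*k) = √2*√k)
l(f) = -4*√f
l(q(5))*K = -4*10^(¼)*263 = -1052*10^(¼)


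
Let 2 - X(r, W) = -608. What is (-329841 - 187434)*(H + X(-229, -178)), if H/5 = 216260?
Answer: -559644995250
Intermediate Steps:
H = 1081300 (H = 5*216260 = 1081300)
X(r, W) = 610 (X(r, W) = 2 - 1*(-608) = 2 + 608 = 610)
(-329841 - 187434)*(H + X(-229, -178)) = (-329841 - 187434)*(1081300 + 610) = -517275*1081910 = -559644995250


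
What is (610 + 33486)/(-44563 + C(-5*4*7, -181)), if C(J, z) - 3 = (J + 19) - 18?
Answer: -34096/44699 ≈ -0.76279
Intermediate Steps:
C(J, z) = 4 + J (C(J, z) = 3 + ((J + 19) - 18) = 3 + ((19 + J) - 18) = 3 + (1 + J) = 4 + J)
(610 + 33486)/(-44563 + C(-5*4*7, -181)) = (610 + 33486)/(-44563 + (4 - 5*4*7)) = 34096/(-44563 + (4 - 20*7)) = 34096/(-44563 + (4 - 140)) = 34096/(-44563 - 136) = 34096/(-44699) = 34096*(-1/44699) = -34096/44699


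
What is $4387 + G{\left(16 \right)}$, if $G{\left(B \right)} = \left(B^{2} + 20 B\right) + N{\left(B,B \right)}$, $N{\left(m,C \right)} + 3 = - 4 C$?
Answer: $4896$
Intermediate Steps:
$N{\left(m,C \right)} = -3 - 4 C$
$G{\left(B \right)} = -3 + B^{2} + 16 B$ ($G{\left(B \right)} = \left(B^{2} + 20 B\right) - \left(3 + 4 B\right) = -3 + B^{2} + 16 B$)
$4387 + G{\left(16 \right)} = 4387 + \left(-3 + 16^{2} + 16 \cdot 16\right) = 4387 + \left(-3 + 256 + 256\right) = 4387 + 509 = 4896$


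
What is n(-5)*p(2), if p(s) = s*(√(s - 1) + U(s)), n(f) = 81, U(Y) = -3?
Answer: -324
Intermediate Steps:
p(s) = s*(-3 + √(-1 + s)) (p(s) = s*(√(s - 1) - 3) = s*(√(-1 + s) - 3) = s*(-3 + √(-1 + s)))
n(-5)*p(2) = 81*(2*(-3 + √(-1 + 2))) = 81*(2*(-3 + √1)) = 81*(2*(-3 + 1)) = 81*(2*(-2)) = 81*(-4) = -324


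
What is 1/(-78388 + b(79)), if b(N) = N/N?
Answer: -1/78387 ≈ -1.2757e-5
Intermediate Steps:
b(N) = 1
1/(-78388 + b(79)) = 1/(-78388 + 1) = 1/(-78387) = -1/78387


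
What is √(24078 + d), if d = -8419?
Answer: √15659 ≈ 125.14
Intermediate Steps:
√(24078 + d) = √(24078 - 8419) = √15659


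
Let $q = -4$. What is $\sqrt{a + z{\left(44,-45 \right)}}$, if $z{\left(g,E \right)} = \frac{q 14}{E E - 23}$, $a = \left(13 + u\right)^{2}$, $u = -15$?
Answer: $\frac{2 \sqrt{20306}}{143} \approx 1.993$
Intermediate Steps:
$a = 4$ ($a = \left(13 - 15\right)^{2} = \left(-2\right)^{2} = 4$)
$z{\left(g,E \right)} = - \frac{56}{-23 + E^{2}}$ ($z{\left(g,E \right)} = \frac{\left(-4\right) 14}{E E - 23} = - \frac{56}{E^{2} - 23} = - \frac{56}{-23 + E^{2}}$)
$\sqrt{a + z{\left(44,-45 \right)}} = \sqrt{4 - \frac{56}{-23 + \left(-45\right)^{2}}} = \sqrt{4 - \frac{56}{-23 + 2025}} = \sqrt{4 - \frac{56}{2002}} = \sqrt{4 - \frac{4}{143}} = \sqrt{\frac{568}{143}} = \frac{2 \sqrt{20306}}{143}$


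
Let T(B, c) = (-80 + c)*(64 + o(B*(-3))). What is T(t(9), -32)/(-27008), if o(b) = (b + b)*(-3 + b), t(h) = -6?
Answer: 1057/422 ≈ 2.5047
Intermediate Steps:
o(b) = 2*b*(-3 + b) (o(b) = (2*b)*(-3 + b) = 2*b*(-3 + b))
T(B, c) = (-80 + c)*(64 - 6*B*(-3 - 3*B)) (T(B, c) = (-80 + c)*(64 + 2*(B*(-3))*(-3 + B*(-3))) = (-80 + c)*(64 + 2*(-3*B)*(-3 - 3*B)) = (-80 + c)*(64 - 6*B*(-3 - 3*B)))
T(t(9), -32)/(-27008) = (-5120 + 64*(-32) - 1440*(-6)*(1 - 6) + 18*(-6)*(-32)*(1 - 6))/(-27008) = (-5120 - 2048 - 1440*(-6)*(-5) + 18*(-6)*(-32)*(-5))*(-1/27008) = (-5120 - 2048 - 43200 - 17280)*(-1/27008) = -67648*(-1/27008) = 1057/422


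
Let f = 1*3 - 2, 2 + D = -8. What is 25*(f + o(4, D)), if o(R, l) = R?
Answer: 125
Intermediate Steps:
D = -10 (D = -2 - 8 = -10)
f = 1 (f = 3 - 2 = 1)
25*(f + o(4, D)) = 25*(1 + 4) = 25*5 = 125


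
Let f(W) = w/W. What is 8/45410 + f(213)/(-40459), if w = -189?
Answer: 12920771/65222133245 ≈ 0.00019810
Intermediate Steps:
f(W) = -189/W
8/45410 + f(213)/(-40459) = 8/45410 - 189/213/(-40459) = 8*(1/45410) - 189*1/213*(-1/40459) = 4/22705 - 63/71*(-1/40459) = 4/22705 + 63/2872589 = 12920771/65222133245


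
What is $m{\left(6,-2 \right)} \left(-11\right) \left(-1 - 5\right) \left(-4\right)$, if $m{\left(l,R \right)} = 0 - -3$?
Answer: $-792$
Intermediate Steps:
$m{\left(l,R \right)} = 3$ ($m{\left(l,R \right)} = 0 + 3 = 3$)
$m{\left(6,-2 \right)} \left(-11\right) \left(-1 - 5\right) \left(-4\right) = 3 \left(-11\right) \left(-1 - 5\right) \left(-4\right) = - 33 \left(\left(-6\right) \left(-4\right)\right) = \left(-33\right) 24 = -792$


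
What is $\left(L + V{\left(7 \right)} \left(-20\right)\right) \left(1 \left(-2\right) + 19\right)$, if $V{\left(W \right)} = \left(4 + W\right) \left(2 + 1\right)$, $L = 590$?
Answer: $-1190$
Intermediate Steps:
$V{\left(W \right)} = 12 + 3 W$ ($V{\left(W \right)} = \left(4 + W\right) 3 = 12 + 3 W$)
$\left(L + V{\left(7 \right)} \left(-20\right)\right) \left(1 \left(-2\right) + 19\right) = \left(590 + \left(12 + 3 \cdot 7\right) \left(-20\right)\right) \left(1 \left(-2\right) + 19\right) = \left(590 + \left(12 + 21\right) \left(-20\right)\right) \left(-2 + 19\right) = \left(590 + 33 \left(-20\right)\right) 17 = \left(590 - 660\right) 17 = \left(-70\right) 17 = -1190$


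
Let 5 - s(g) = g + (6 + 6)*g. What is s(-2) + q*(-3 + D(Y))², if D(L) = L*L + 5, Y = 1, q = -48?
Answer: -401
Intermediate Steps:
D(L) = 5 + L² (D(L) = L² + 5 = 5 + L²)
s(g) = 5 - 13*g (s(g) = 5 - (g + (6 + 6)*g) = 5 - (g + 12*g) = 5 - 13*g)
s(-2) + q*(-3 + D(Y))² = (5 - 13*(-2)) - 48*(-3 + (5 + 1²))² = (5 + 26) - 48*(-3 + (5 + 1))² = 31 - 48*(-3 + 6)² = 31 - 48*3² = 31 - 48*9 = 31 - 432 = -401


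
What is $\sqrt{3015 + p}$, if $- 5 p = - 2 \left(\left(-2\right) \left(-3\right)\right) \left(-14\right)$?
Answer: $\frac{\sqrt{74535}}{5} \approx 54.602$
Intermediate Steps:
$p = - \frac{168}{5}$ ($p = - \frac{- 2 \left(\left(-2\right) \left(-3\right)\right) \left(-14\right)}{5} = - \frac{\left(-2\right) 6 \left(-14\right)}{5} = - \frac{\left(-12\right) \left(-14\right)}{5} = \left(- \frac{1}{5}\right) 168 = - \frac{168}{5} \approx -33.6$)
$\sqrt{3015 + p} = \sqrt{3015 - \frac{168}{5}} = \sqrt{\frac{14907}{5}} = \frac{\sqrt{74535}}{5}$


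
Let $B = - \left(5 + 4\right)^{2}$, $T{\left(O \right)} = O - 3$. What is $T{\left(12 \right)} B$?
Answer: $-729$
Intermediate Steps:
$T{\left(O \right)} = -3 + O$
$B = -81$ ($B = - 9^{2} = \left(-1\right) 81 = -81$)
$T{\left(12 \right)} B = \left(-3 + 12\right) \left(-81\right) = 9 \left(-81\right) = -729$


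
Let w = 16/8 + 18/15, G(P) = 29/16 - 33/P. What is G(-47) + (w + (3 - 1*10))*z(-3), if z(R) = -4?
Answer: 66607/3760 ≈ 17.715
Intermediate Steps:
G(P) = 29/16 - 33/P (G(P) = 29*(1/16) - 33/P = 29/16 - 33/P)
w = 16/5 (w = 16*(⅛) + 18*(1/15) = 2 + 6/5 = 16/5 ≈ 3.2000)
G(-47) + (w + (3 - 1*10))*z(-3) = (29/16 - 33/(-47)) + (16/5 + (3 - 1*10))*(-4) = (29/16 - 33*(-1/47)) + (16/5 + (3 - 10))*(-4) = (29/16 + 33/47) + (16/5 - 7)*(-4) = 1891/752 - 19/5*(-4) = 1891/752 + 76/5 = 66607/3760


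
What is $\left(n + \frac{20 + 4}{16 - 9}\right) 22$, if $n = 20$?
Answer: $\frac{3608}{7} \approx 515.43$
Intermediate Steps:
$\left(n + \frac{20 + 4}{16 - 9}\right) 22 = \left(20 + \frac{20 + 4}{16 - 9}\right) 22 = \left(20 + \frac{24}{7}\right) 22 = \frac{164}{7} \cdot 22 = \frac{3608}{7}$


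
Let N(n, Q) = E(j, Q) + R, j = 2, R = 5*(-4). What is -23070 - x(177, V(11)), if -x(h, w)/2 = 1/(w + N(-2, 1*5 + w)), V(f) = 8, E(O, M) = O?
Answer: -115351/5 ≈ -23070.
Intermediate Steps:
R = -20
N(n, Q) = -18 (N(n, Q) = 2 - 20 = -18)
x(h, w) = -2/(-18 + w) (x(h, w) = -2/(w - 18) = -2/(-18 + w))
-23070 - x(177, V(11)) = -23070 - (-2)/(-18 + 8) = -23070 - (-2)/(-10) = -23070 - (-2)*(-1)/10 = -23070 - 1*1/5 = -23070 - 1/5 = -115351/5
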